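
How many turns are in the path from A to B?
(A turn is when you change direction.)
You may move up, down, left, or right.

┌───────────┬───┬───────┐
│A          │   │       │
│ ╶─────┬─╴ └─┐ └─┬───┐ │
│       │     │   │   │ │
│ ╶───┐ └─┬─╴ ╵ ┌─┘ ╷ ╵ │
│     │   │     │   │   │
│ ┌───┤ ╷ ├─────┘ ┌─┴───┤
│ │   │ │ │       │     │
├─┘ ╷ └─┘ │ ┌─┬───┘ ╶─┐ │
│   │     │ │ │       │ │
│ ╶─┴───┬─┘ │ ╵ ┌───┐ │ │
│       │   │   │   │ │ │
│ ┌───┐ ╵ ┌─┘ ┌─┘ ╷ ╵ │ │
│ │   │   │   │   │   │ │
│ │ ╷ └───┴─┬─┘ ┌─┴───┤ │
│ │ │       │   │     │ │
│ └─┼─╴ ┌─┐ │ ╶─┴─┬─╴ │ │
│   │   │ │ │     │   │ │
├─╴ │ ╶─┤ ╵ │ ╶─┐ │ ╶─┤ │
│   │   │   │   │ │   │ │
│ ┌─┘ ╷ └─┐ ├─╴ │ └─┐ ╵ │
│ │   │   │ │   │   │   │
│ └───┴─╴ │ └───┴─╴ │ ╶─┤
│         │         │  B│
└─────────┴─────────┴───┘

Directions: down, right, right, right, down, right, down, down, left, left, up, left, down, left, down, down, down, down, right, down, left, down, down, right, right, right, right, up, left, up, left, up, right, up, right, right, down, down, down, down, right, right, right, right, up, left, up, up, left, left, up, right, up, right, up, right, down, right, up, up, left, up, right, right, down, down, down, down, down, down, down, left, down, right
Number of turns: 45

Solution:

┌───────────┬───┬───────┐
│A          │   │       │
│ ╶─────┬─╴ └─┐ └─┬───┐ │
│↳ → → ↓│     │   │   │ │
│ ╶───┐ └─┬─╴ ╵ ┌─┘ ╷ ╵ │
│     │↳ ↓│     │   │   │
│ ┌───┤ ╷ ├─────┘ ┌─┴───┤
│ │↓ ↰│ │↓│       │↱ → ↓│
├─┘ ╷ └─┘ │ ┌─┬───┘ ╶─┐ │
│↓ ↲│↑ ← ↲│ │ │    ↑ ↰│↓│
│ ╶─┴───┬─┘ │ ╵ ┌───┐ │ │
│↓      │   │   │↱ ↓│↑│↓│
│ ┌───┐ ╵ ┌─┘ ┌─┘ ╷ ╵ │ │
│↓│   │   │   │↱ ↑│↳ ↑│↓│
│ │ ╷ └───┴─┬─┘ ┌─┴───┤ │
│↓│ │  ↱ → ↓│↱ ↑│     │↓│
│ └─┼─╴ ┌─┐ │ ╶─┴─┬─╴ │ │
│↳ ↓│↱ ↑│ │↓│↑ ← ↰│   │↓│
├─╴ │ ╶─┤ ╵ │ ╶─┐ │ ╶─┤ │
│↓ ↲│↑ ↰│  ↓│   │↑│   │↓│
│ ┌─┘ ╷ └─┐ ├─╴ │ └─┐ ╵ │
│↓│   │↑ ↰│↓│   │↑ ↰│↓ ↲│
│ └───┴─╴ │ └───┴─╴ │ ╶─┤
│↳ → → → ↑│↳ → → → ↑│↳ B│
└─────────┴─────────┴───┘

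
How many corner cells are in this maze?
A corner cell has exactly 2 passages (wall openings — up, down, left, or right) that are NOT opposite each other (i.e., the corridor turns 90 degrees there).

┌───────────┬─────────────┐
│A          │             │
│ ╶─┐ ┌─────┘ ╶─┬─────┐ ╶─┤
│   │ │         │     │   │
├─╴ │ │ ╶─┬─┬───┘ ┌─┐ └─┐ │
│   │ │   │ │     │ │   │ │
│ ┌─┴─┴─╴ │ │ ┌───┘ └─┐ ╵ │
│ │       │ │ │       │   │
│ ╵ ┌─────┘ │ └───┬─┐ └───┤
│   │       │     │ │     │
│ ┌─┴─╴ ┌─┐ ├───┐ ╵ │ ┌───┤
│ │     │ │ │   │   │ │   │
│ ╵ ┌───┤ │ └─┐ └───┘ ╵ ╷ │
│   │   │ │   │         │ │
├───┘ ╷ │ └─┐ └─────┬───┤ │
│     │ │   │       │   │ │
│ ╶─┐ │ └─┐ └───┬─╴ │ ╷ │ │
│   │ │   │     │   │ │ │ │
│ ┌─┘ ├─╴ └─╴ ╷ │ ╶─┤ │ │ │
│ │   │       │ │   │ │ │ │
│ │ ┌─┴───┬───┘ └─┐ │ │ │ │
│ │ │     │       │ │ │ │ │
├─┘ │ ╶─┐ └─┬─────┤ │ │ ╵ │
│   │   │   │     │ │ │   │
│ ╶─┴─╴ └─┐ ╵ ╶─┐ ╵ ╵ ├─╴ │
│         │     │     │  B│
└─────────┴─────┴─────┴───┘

Counting corner cells (2 non-opposite passages):
Total corners: 74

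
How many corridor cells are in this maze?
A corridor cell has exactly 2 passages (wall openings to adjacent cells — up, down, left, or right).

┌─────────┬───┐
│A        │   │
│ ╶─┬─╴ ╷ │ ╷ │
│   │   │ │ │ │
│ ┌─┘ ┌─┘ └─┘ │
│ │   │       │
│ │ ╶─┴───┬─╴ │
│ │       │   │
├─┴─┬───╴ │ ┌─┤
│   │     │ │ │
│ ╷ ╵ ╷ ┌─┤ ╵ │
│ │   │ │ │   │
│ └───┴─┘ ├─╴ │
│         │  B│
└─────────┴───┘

Counting cells with exactly 2 passages:
Total corridor cells: 35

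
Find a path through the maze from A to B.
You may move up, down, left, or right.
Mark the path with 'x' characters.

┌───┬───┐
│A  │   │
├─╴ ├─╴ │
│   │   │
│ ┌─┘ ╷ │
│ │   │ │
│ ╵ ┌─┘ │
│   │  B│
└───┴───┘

Finding the shortest path through the maze:
Path length: 12 steps
Directions: right → down → left → down → down → right → up → right → up → right → down → down

Solution:

┌───┬───┐
│A x│   │
├─╴ ├─╴ │
│x x│x x│
│ ┌─┘ ╷ │
│x│x x│x│
│ ╵ ┌─┘ │
│x x│  B│
└───┴───┘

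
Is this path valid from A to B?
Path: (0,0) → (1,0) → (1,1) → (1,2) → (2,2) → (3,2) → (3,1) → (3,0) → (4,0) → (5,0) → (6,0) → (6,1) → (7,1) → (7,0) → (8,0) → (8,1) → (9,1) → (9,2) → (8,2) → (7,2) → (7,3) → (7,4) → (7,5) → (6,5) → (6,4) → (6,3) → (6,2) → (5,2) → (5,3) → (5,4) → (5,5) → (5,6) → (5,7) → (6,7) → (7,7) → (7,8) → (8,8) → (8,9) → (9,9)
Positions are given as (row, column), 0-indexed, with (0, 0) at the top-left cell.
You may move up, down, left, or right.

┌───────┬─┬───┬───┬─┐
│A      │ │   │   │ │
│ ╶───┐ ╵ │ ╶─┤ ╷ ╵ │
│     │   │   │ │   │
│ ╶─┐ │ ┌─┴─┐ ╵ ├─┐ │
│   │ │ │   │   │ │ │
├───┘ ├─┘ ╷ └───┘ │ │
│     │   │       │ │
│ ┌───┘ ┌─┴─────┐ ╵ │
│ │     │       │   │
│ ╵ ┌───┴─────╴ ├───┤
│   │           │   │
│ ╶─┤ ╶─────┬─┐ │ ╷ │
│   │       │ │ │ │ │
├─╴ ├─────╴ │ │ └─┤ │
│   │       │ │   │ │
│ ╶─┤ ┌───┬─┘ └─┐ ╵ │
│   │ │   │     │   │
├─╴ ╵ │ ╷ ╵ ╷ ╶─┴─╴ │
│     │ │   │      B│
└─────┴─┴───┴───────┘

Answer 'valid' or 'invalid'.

Checking path validity:
Result: All consecutive moves are passable.

valid

Correct solution:

┌───────┬─┬───┬───┬─┐
│A      │ │   │   │ │
│ ╶───┐ ╵ │ ╶─┤ ╷ ╵ │
│↳ → ↓│   │   │ │   │
│ ╶─┐ │ ┌─┴─┐ ╵ ├─┐ │
│   │↓│ │   │   │ │ │
├───┘ ├─┘ ╷ └───┘ │ │
│↓ ← ↲│   │       │ │
│ ┌───┘ ┌─┴─────┐ ╵ │
│↓│     │       │   │
│ ╵ ┌───┴─────╴ ├───┤
│↓  │↱ → → → → ↓│   │
│ ╶─┤ ╶─────┬─┐ │ ╷ │
│↳ ↓│↑ ← ← ↰│ │↓│ │ │
├─╴ ├─────╴ │ │ └─┤ │
│↓ ↲│↱ → → ↑│ │↳ ↓│ │
│ ╶─┤ ┌───┬─┘ └─┐ ╵ │
│↳ ↓│↑│   │     │↳ ↓│
├─╴ ╵ │ ╷ ╵ ╷ ╶─┴─╴ │
│  ↳ ↑│ │   │      B│
└─────┴─┴───┴───────┘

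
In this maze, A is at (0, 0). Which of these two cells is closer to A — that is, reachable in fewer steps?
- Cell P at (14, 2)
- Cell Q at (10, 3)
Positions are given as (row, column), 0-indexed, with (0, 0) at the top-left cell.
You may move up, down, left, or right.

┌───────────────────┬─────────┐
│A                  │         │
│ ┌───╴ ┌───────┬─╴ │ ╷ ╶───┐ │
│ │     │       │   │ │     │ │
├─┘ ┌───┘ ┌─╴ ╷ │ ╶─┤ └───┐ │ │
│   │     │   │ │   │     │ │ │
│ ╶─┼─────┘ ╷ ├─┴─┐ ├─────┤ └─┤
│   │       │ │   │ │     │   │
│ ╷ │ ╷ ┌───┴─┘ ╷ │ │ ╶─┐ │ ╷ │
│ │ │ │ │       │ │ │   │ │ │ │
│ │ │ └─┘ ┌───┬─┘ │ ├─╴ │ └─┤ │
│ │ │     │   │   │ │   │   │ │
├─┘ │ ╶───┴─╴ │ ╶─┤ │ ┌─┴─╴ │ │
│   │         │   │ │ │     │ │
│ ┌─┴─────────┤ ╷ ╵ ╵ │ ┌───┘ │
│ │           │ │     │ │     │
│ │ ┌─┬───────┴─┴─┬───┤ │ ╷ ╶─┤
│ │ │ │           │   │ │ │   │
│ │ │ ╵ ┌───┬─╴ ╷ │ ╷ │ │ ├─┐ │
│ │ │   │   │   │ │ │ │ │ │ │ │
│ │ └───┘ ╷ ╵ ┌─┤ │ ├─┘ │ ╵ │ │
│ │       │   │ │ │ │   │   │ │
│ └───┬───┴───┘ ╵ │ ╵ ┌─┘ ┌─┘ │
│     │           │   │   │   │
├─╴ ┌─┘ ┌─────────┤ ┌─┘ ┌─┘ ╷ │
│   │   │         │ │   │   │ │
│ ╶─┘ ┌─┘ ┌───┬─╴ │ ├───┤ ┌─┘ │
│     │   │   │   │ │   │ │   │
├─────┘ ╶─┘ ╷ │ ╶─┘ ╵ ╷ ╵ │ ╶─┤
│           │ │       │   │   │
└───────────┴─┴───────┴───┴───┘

Shortest path A → P at (14, 2): 56 steps
Shortest path A → Q at (10, 3): 45 steps

Q is closer (45 steps vs 56 steps).

Path to P:

┌───────────────────┬─────────┐
│A → → → → → → → → ↓│         │
│ ┌───╴ ┌───────┬─╴ │ ╷ ╶───┐ │
│ │     │       │↓ ↲│ │     │ │
├─┘ ┌───┘ ┌─╴ ╷ │ ╶─┤ └───┐ │ │
│   │     │   │ │↳ ↓│     │ │ │
│ ╶─┼─────┘ ╷ ├─┴─┐ ├─────┤ └─┤
│   │       │ │   │↓│↱ → ↓│   │
│ ╷ │ ╷ ┌───┴─┘ ╷ │ │ ╶─┐ │ ╷ │
│ │ │ │ │       │ │↓│↑ ↰│↓│ │ │
│ │ │ └─┘ ┌───┬─┘ │ ├─╴ │ └─┤ │
│ │ │     │   │   │↓│↱ ↑│↳ ↓│ │
├─┘ │ ╶───┴─╴ │ ╶─┤ │ ┌─┴─╴ │ │
│   │         │   │↓│↑│↓ ← ↲│ │
│ ┌─┴─────────┤ ╷ ╵ ╵ │ ┌───┘ │
│ │           │ │  ↳ ↑│↓│     │
│ │ ┌─┬───────┴─┴─┬───┤ │ ╷ ╶─┤
│ │ │ │           │   │↓│ │   │
│ │ │ ╵ ┌───┬─╴ ╷ │ ╷ │ │ ├─┐ │
│ │ │   │   │   │ │ │ │↓│ │ │ │
│ │ └───┘ ╷ ╵ ┌─┤ │ ├─┘ │ ╵ │ │
│ │       │   │ │ │ │↓ ↲│   │ │
│ └───┬───┴───┘ ╵ │ ╵ ┌─┘ ┌─┘ │
│     │           │↓ ↲│   │   │
├─╴ ┌─┘ ┌─────────┤ ┌─┘ ┌─┘ ╷ │
│   │   │↓ ← ← ← ↰│↓│   │   │ │
│ ╶─┘ ┌─┘ ┌───┬─╴ │ ├───┤ ┌─┘ │
│     │↓ ↲│   │↱ ↑│↓│   │ │   │
├─────┘ ╶─┘ ╷ │ ╶─┘ ╵ ╷ ╵ │ ╶─┤
│    P ↲    │ │↑ ← ↲  │   │   │
└───────────┴─┴───────┴───┴───┘

Path to Q:

┌───────────────────┬─────────┐
│A → → ↓            │         │
│ ┌───╴ ┌───────┬─╴ │ ╷ ╶───┐ │
│ │↓ ← ↲│       │   │ │     │ │
├─┘ ┌───┘ ┌─╴ ╷ │ ╶─┤ └───┐ │ │
│↓ ↲│     │   │ │   │     │ │ │
│ ╶─┼─────┘ ╷ ├─┴─┐ ├─────┤ └─┤
│↳ ↓│       │ │   │ │     │   │
│ ╷ │ ╷ ┌───┴─┘ ╷ │ │ ╶─┐ │ ╷ │
│ │↓│ │ │       │ │ │   │ │ │ │
│ │ │ └─┘ ┌───┬─┘ │ ├─╴ │ └─┤ │
│ │↓│     │   │   │ │   │   │ │
├─┘ │ ╶───┴─╴ │ ╶─┤ │ ┌─┴─╴ │ │
│↓ ↲│         │   │ │ │     │ │
│ ┌─┴─────────┤ ╷ ╵ ╵ │ ┌───┘ │
│↓│           │ │     │ │     │
│ │ ┌─┬───────┴─┴─┬───┤ │ ╷ ╶─┤
│↓│ │ │        ↓ ↰│   │ │ │   │
│ │ │ ╵ ┌───┬─╴ ╷ │ ╷ │ │ ├─┐ │
│↓│ │   │↓ ↰│↓ ↲│↑│ │ │ │ │ │ │
│ │ └───┘ ╷ ╵ ┌─┤ │ ├─┘ │ ╵ │ │
│↓│    Q ↲│↑ ↲│ │↑│ │   │   │ │
│ └───┬───┴───┘ ╵ │ ╵ ┌─┘ ┌─┘ │
│↳ ↓  │↱ → → → → ↑│   │   │   │
├─╴ ┌─┘ ┌─────────┤ ┌─┘ ┌─┘ ╷ │
│↓ ↲│↱ ↑│         │ │   │   │ │
│ ╶─┘ ┌─┘ ┌───┬─╴ │ ├───┤ ┌─┘ │
│↳ → ↑│   │   │   │ │   │ │   │
├─────┘ ╶─┘ ╷ │ ╶─┘ ╵ ╷ ╵ │ ╶─┤
│           │ │       │   │   │
└───────────┴─┴───────┴───┴───┘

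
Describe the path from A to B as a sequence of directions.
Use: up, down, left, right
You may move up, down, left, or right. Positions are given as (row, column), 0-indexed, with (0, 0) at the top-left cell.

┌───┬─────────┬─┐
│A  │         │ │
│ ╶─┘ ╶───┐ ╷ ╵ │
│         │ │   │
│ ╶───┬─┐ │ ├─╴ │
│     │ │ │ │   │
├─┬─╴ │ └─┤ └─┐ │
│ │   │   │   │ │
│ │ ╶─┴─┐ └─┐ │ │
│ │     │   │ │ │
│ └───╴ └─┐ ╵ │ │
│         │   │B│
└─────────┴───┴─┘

Finding the path and converting it to directions:
Path through cells: (0,0) → (1,0) → (1,1) → (1,2) → (0,2) → (0,3) → (0,4) → (0,5) → (0,6) → (1,6) → (1,7) → (2,7) → (3,7) → (4,7) → (5,7)
Directions: down, right, right, up, right, right, right, right, down, right, down, down, down, down

Solution:

┌───┬─────────┬─┐
│A  │↱ → → → ↓│ │
│ ╶─┘ ╶───┐ ╷ ╵ │
│↳ → ↑    │ │↳ ↓│
│ ╶───┬─┐ │ ├─╴ │
│     │ │ │ │  ↓│
├─┬─╴ │ └─┤ └─┐ │
│ │   │   │   │↓│
│ │ ╶─┴─┐ └─┐ │ │
│ │     │   │ │↓│
│ └───╴ └─┐ ╵ │ │
│         │   │B│
└─────────┴───┴─┘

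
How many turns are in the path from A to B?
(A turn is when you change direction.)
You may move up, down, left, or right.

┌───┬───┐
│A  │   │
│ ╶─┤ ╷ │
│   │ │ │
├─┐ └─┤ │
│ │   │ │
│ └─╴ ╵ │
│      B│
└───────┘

Directions: down, right, down, right, down, right
Number of turns: 5

Solution:

┌───┬───┐
│A  │   │
│ ╶─┤ ╷ │
│↳ ↓│ │ │
├─┐ └─┤ │
│ │↳ ↓│ │
│ └─╴ ╵ │
│    ↳ B│
└───────┘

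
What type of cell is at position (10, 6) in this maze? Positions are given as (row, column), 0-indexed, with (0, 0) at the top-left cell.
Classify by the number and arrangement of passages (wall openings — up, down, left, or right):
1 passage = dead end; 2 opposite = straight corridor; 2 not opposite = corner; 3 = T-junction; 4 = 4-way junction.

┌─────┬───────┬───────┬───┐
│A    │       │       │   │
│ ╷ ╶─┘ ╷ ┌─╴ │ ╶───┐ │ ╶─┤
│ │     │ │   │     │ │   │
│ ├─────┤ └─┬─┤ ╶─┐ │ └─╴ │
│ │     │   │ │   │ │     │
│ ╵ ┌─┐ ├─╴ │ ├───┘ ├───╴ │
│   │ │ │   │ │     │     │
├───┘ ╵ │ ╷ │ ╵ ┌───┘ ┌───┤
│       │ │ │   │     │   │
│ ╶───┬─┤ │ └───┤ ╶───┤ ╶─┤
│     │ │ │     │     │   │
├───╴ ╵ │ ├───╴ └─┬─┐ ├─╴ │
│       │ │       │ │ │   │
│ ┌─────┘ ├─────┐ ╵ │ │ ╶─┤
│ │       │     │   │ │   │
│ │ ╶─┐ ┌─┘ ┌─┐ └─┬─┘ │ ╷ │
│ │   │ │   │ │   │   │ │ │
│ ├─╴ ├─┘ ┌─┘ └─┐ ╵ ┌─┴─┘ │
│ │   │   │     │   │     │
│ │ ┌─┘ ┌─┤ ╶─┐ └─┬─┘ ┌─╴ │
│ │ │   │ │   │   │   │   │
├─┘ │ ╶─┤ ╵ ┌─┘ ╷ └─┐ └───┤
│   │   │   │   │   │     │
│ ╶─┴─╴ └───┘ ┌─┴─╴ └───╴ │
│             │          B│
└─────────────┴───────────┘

Checking cell at (10, 6):
Number of passages: 1
Cell type: dead end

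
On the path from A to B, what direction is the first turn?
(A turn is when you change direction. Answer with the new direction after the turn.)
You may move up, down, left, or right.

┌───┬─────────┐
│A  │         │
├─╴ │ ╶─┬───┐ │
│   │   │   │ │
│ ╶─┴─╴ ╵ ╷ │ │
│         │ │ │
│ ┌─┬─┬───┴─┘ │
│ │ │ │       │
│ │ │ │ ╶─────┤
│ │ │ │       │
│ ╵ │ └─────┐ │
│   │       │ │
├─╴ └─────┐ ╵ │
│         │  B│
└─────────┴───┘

Directions: right, down, left, down, right, right, right, up, left, up, right, right, right, right, down, down, down, left, left, left, down, right, right, right, down, down
First turn direction: down

Solution:

┌───┬─────────┐
│A ↓│↱ → → → ↓│
├─╴ │ ╶─┬───┐ │
│↓ ↲│↑ ↰│   │↓│
│ ╶─┴─╴ ╵ ╷ │ │
│↳ → → ↑  │ │↓│
│ ┌─┬─┬───┴─┘ │
│ │ │ │↓ ← ← ↲│
│ │ │ │ ╶─────┤
│ │ │ │↳ → → ↓│
│ ╵ │ └─────┐ │
│   │       │↓│
├─╴ └─────┐ ╵ │
│         │  B│
└─────────┴───┘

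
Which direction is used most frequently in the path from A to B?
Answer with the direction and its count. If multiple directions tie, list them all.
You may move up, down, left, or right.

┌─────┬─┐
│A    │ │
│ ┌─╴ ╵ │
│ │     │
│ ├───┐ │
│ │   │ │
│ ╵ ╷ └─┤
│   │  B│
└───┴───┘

Directions: down, down, down, right, up, right, down, right
Counts: {'down': 4, 'right': 3, 'up': 1}
Most common: down (4 times)

Solution:

┌─────┬─┐
│A    │ │
│ ┌─╴ ╵ │
│↓│     │
│ ├───┐ │
│↓│↱ ↓│ │
│ ╵ ╷ └─┤
│↳ ↑│↳ B│
└───┴───┘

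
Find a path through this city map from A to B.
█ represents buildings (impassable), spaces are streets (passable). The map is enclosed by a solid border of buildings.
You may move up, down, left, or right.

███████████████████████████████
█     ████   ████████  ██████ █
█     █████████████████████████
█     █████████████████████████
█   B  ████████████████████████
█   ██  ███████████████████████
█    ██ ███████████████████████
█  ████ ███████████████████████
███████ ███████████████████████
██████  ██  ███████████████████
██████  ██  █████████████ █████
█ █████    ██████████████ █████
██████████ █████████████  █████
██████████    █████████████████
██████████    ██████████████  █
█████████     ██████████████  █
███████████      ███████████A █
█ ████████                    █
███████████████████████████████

Finding the shortest path from A to B:
Movement: cardinal only
Path length: 38 steps
Directions: down → left → left → left → left → left → left → left → left → left → left → left → left → up → left → left → left → up → up → up → left → left → left → up → up → left → left → left → up → up → up → up → up → up → left → up → left → left

Solution:

███████████████████████████████
█     ████   ████████  ██████ █
█     █████████████████████████
█     █████████████████████████
█   B←↰████████████████████████
█   ██↑↰███████████████████████
█    ██↑███████████████████████
█  ████↑███████████████████████
███████↑███████████████████████
██████ ↑██  ███████████████████
██████ ↑██  █████████████ █████
█ █████↑←←↰██████████████ █████
██████████↑█████████████  █████
██████████↑←←↰█████████████████
██████████   ↑██████████████  █
█████████    ↑██████████████  █
███████████  ↑←←↰███████████A █
█ ████████      ↑←←←←←←←←←←←↲ █
███████████████████████████████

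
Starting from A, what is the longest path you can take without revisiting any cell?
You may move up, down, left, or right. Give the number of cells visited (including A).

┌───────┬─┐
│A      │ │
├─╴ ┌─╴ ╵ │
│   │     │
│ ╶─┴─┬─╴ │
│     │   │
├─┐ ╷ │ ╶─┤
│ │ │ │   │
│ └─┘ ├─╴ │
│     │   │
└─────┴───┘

Finding longest simple path using DFS:
Start: (0, 0)
Longest path visits 12 cells
Path: A → right → down → left → down → right → right → down → down → left → left → up

Solution:

┌───────┬─┐
│A ↓    │ │
├─╴ ┌─╴ ╵ │
│↓ ↲│     │
│ ╶─┴─┬─╴ │
│↳ → ↓│   │
├─┐ ╷ │ ╶─┤
│B│ │↓│   │
│ └─┘ ├─╴ │
│↑ ← ↲│   │
└─────┴───┘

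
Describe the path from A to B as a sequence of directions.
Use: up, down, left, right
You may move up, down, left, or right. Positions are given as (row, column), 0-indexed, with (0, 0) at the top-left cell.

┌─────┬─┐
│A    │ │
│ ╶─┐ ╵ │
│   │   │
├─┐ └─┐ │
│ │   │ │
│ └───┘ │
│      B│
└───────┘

Finding the path and converting it to directions:
Path through cells: (0,0) → (0,1) → (0,2) → (1,2) → (1,3) → (2,3) → (3,3)
Directions: right, right, down, right, down, down

Solution:

┌─────┬─┐
│A → ↓│ │
│ ╶─┐ ╵ │
│   │↳ ↓│
├─┐ └─┐ │
│ │   │↓│
│ └───┘ │
│      B│
└───────┘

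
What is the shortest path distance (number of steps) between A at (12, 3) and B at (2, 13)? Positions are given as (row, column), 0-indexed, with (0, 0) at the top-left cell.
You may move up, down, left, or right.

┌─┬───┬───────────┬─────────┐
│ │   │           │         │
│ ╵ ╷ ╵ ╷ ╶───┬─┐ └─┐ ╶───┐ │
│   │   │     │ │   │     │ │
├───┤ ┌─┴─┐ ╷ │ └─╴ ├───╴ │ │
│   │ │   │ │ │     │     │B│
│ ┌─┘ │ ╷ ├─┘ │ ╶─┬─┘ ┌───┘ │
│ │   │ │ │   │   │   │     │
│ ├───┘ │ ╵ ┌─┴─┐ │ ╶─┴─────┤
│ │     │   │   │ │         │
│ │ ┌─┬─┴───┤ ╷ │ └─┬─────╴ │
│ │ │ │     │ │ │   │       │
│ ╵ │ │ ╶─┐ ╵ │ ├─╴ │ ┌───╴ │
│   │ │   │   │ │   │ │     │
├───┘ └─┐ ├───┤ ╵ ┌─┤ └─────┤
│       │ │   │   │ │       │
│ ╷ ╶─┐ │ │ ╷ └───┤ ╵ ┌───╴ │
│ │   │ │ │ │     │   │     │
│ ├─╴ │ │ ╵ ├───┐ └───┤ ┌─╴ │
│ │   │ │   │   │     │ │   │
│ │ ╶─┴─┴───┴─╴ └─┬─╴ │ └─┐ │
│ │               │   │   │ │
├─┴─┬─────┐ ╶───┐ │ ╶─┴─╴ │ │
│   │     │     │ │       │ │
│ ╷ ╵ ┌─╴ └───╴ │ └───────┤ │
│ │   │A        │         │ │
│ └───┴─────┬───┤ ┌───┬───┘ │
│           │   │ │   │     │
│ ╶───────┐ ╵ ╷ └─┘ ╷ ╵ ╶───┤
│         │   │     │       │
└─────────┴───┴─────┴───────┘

Finding path from (12, 3) to (2, 13):
Path: (12,3) → (12,4) → (11,4) → (11,3) → (11,2) → (12,2) → (12,1) → (11,1) → (11,0) → (12,0) → (13,0) → (13,1) → (13,2) → (13,3) → (13,4) → (13,5) → (14,5) → (14,6) → (13,6) → (13,7) → (14,7) → (14,8) → (14,9) → (13,9) → (13,10) → (14,10) → (14,11) → (13,11) → (13,12) → (13,13) → (12,13) → (11,13) → (10,13) → (9,13) → (8,13) → (7,13) → (7,12) → (7,11) → (7,10) → (6,10) → (5,10) → (5,11) → (5,12) → (5,13) → (4,13) → (4,12) → (4,11) → (4,10) → (4,9) → (3,9) → (3,10) → (2,10) → (2,11) → (2,12) → (1,12) → (1,11) → (1,10) → (0,10) → (0,11) → (0,12) → (0,13) → (1,13) → (2,13)
Distance: 62 steps

Solution:

┌─┬───┬───────────┬─────────┐
│ │   │           │  ↱ → → ↓│
│ ╵ ╷ ╵ ╷ ╶───┬─┐ └─┐ ╶───┐ │
│   │   │     │ │   │↑ ← ↰│↓│
├───┤ ┌─┴─┐ ╷ │ └─╴ ├───╴ │ │
│   │ │   │ │ │     │↱ → ↑│B│
│ ┌─┘ │ ╷ ├─┘ │ ╶─┬─┘ ┌───┘ │
│ │   │ │ │   │   │↱ ↑│     │
│ ├───┘ │ ╵ ┌─┴─┐ │ ╶─┴─────┤
│ │     │   │   │ │↑ ← ← ← ↰│
│ │ ┌─┬─┴───┤ ╷ │ └─┬─────╴ │
│ │ │ │     │ │ │   │↱ → → ↑│
│ ╵ │ │ ╶─┐ ╵ │ ├─╴ │ ┌───╴ │
│   │ │   │   │ │   │↑│     │
├───┘ └─┐ ├───┤ ╵ ┌─┤ └─────┤
│       │ │   │   │ │↑ ← ← ↰│
│ ╷ ╶─┐ │ │ ╷ └───┤ ╵ ┌───╴ │
│ │   │ │ │ │     │   │    ↑│
│ ├─╴ │ │ ╵ ├───┐ └───┤ ┌─╴ │
│ │   │ │   │   │     │ │  ↑│
│ │ ╶─┴─┴───┴─╴ └─┬─╴ │ └─┐ │
│ │               │   │   │↑│
├─┴─┬─────┐ ╶───┐ │ ╶─┴─╴ │ │
│↓ ↰│↓ ← ↰│     │ │       │↑│
│ ╷ ╵ ┌─╴ └───╴ │ └───────┤ │
│↓│↑ ↲│A ↑      │         │↑│
│ └───┴─────┬───┤ ┌───┬───┘ │
│↳ → → → → ↓│↱ ↓│ │↱ ↓│↱ → ↑│
│ ╶───────┐ ╵ ╷ └─┘ ╷ ╵ ╶───┤
│         │↳ ↑│↳ → ↑│↳ ↑    │
└─────────┴───┴─────┴───────┘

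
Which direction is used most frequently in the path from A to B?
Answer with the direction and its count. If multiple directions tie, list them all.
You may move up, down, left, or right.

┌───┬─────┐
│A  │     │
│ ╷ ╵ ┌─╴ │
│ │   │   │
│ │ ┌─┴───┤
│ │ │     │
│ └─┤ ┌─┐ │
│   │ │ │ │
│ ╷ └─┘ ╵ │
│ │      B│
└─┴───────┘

Directions: down, down, down, right, down, right, right, right
Counts: {'down': 4, 'right': 4}
Most common: down and right (tied at 4 times each)

Solution:

┌───┬─────┐
│A  │     │
│ ╷ ╵ ┌─╴ │
│↓│   │   │
│ │ ┌─┴───┤
│↓│ │     │
│ └─┤ ┌─┐ │
│↳ ↓│ │ │ │
│ ╷ └─┘ ╵ │
│ │↳ → → B│
└─┴───────┘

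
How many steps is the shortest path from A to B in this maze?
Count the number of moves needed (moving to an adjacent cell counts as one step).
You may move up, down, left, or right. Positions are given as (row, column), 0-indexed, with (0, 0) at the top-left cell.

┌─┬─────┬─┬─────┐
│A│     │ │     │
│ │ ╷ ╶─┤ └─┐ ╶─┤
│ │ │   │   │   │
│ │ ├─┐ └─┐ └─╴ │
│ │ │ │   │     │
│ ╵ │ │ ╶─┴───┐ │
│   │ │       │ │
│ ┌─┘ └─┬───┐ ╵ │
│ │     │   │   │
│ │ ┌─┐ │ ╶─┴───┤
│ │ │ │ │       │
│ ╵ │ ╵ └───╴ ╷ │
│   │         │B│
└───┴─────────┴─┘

Using BFS to find shortest path:
Start: (0, 0), End: (6, 7)
Path found:
(0,0) → (1,0) → (2,0) → (3,0) → (4,0) → (5,0) → (6,0) → (6,1) → (5,1) → (4,1) → (4,2) → (4,3) → (5,3) → (6,3) → (6,4) → (6,5) → (6,6) → (5,6) → (5,7) → (6,7)
Number of steps: 19

Solution:

┌─┬─────┬─┬─────┐
│A│     │ │     │
│ │ ╷ ╶─┤ └─┐ ╶─┤
│↓│ │   │   │   │
│ │ ├─┐ └─┐ └─╴ │
│↓│ │ │   │     │
│ ╵ │ │ ╶─┴───┐ │
│↓  │ │       │ │
│ ┌─┘ └─┬───┐ ╵ │
│↓│↱ → ↓│   │   │
│ │ ┌─┐ │ ╶─┴───┤
│↓│↑│ │↓│    ↱ ↓│
│ ╵ │ ╵ └───╴ ╷ │
│↳ ↑│  ↳ → → ↑│B│
└───┴─────────┴─┘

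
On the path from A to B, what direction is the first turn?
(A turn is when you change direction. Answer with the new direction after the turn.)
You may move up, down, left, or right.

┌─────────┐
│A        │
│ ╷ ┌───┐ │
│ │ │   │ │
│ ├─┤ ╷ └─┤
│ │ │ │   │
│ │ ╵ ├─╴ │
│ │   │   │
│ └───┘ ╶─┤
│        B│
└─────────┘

Directions: down, down, down, down, right, right, right, right
First turn direction: right

Solution:

┌─────────┐
│A        │
│ ╷ ┌───┐ │
│↓│ │   │ │
│ ├─┤ ╷ └─┤
│↓│ │ │   │
│ │ ╵ ├─╴ │
│↓│   │   │
│ └───┘ ╶─┤
│↳ → → → B│
└─────────┘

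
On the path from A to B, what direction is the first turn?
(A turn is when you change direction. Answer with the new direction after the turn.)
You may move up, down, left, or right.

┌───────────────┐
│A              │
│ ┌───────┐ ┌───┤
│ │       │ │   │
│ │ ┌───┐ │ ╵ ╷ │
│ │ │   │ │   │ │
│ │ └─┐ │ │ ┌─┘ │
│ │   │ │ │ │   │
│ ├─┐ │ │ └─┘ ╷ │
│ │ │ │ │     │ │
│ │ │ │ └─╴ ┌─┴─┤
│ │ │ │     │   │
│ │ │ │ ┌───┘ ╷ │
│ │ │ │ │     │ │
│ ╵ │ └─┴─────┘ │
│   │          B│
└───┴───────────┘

Directions: right, right, right, right, right, down, down, right, up, right, down, down, left, down, left, left, up, up, up, left, left, left, down, down, right, down, down, down, down, right, right, right, right, right
First turn direction: down

Solution:

┌───────────────┐
│A → → → → ↓    │
│ ┌───────┐ ┌───┤
│ │↓ ← ← ↰│↓│↱ ↓│
│ │ ┌───┐ │ ╵ ╷ │
│ │↓│   │↑│↳ ↑│↓│
│ │ └─┐ │ │ ┌─┘ │
│ │↳ ↓│ │↑│ │↓ ↲│
│ ├─┐ │ │ └─┘ ╷ │
│ │ │↓│ │↑ ← ↲│ │
│ │ │ │ └─╴ ┌─┴─┤
│ │ │↓│     │   │
│ │ │ │ ┌───┘ ╷ │
│ │ │↓│ │     │ │
│ ╵ │ └─┴─────┘ │
│   │↳ → → → → B│
└───┴───────────┘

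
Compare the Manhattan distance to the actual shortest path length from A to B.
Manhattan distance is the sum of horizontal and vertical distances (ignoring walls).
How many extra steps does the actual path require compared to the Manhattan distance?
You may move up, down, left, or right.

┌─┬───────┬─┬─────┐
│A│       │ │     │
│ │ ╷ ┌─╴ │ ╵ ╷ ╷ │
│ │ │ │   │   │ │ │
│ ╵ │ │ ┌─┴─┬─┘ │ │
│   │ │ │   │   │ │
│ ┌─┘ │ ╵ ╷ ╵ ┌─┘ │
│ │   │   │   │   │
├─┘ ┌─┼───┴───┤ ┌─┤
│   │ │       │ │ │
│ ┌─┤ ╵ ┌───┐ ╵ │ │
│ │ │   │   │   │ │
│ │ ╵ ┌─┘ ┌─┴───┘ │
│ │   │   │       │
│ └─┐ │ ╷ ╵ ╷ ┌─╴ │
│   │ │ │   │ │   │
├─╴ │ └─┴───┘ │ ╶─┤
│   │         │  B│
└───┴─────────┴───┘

Manhattan distance: |8 - 0| + |8 - 0| = 16
Actual path length: 50
Extra steps: 50 - 16 = 34

Solution:

┌─┬───────┬─┬─────┐
│A│↱ → → ↓│ │  ↱ ↓│
│ │ ╷ ┌─╴ │ ╵ ╷ ╷ │
│↓│↑│ │↓ ↲│   │↑│↓│
│ ╵ │ │ ┌─┴─┬─┘ │ │
│↳ ↑│ │↓│↱ ↓│↱ ↑│↓│
│ ┌─┘ │ ╵ ╷ ╵ ┌─┘ │
│ │   │↳ ↑│↳ ↑│↓ ↲│
├─┘ ┌─┼───┴───┤ ┌─┤
│   │ │↓ ← ← ↰│↓│ │
│ ┌─┤ ╵ ┌───┐ ╵ │ │
│ │ │↓ ↲│   │↑ ↲│ │
│ │ ╵ ┌─┘ ┌─┴───┘ │
│ │  ↓│   │  ↱ → ↓│
│ └─┐ │ ╷ ╵ ╷ ┌─╴ │
│   │↓│ │   │↑│↓ ↲│
├─╴ │ └─┴───┘ │ ╶─┤
│   │↳ → → → ↑│↳ B│
└───┴─────────┴───┘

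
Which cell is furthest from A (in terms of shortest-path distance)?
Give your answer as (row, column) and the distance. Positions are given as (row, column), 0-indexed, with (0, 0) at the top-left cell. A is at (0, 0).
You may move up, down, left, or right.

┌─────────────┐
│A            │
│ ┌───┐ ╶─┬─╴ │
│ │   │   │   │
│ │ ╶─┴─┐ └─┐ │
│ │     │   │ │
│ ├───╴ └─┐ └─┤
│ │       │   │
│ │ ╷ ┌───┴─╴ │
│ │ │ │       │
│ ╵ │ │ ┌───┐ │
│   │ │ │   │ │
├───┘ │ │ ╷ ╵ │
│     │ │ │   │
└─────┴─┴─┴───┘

Computing BFS distances from A to all cells:
Furthest cell: (6, 4)
Distance: 16 steps

Path from A to the furthest cell:

┌─────────────┐
│A → → ↓      │
│ ┌───┐ ╶─┬─╴ │
│ │   │↳ ↓│   │
│ │ ╶─┴─┐ └─┐ │
│ │     │↳ ↓│ │
│ ├───╴ └─┐ └─┤
│ │       │↳ ↓│
│ │ ╷ ┌───┴─╴ │
│ │ │ │      ↓│
│ ╵ │ │ ┌───┐ │
│   │ │ │↓ ↰│↓│
├───┘ │ │ ╷ ╵ │
│     │ │B│↑ ↲│
└─────┴─┴─┴───┘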